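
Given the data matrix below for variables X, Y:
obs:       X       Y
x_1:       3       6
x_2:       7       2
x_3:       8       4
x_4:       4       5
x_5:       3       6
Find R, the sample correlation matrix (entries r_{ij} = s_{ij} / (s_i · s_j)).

Step 1 — column means:
  mean(X) = (3 + 7 + 8 + 4 + 3) / 5 = 25/5 = 5
  mean(Y) = (6 + 2 + 4 + 5 + 6) / 5 = 23/5 = 4.6

Step 2 — sample variances and covariances s[i,j] = (1/(n-1)) · Σ_k (x_{k,i} - mean_i) · (x_{k,j} - mean_j), with n-1 = 4:
  s[X,X] = ((-2)·(-2) + (2)·(2) + (3)·(3) + (-1)·(-1) + (-2)·(-2)) / 4 = 22/4 = 5.5
  s[X,Y] = ((-2)·(1.4) + (2)·(-2.6) + (3)·(-0.6) + (-1)·(0.4) + (-2)·(1.4)) / 4 = -13/4 = -3.25
  s[Y,Y] = ((1.4)·(1.4) + (-2.6)·(-2.6) + (-0.6)·(-0.6) + (0.4)·(0.4) + (1.4)·(1.4)) / 4 = 11.2/4 = 2.8
  Sample standard deviations s_i = √(s[i,i]):
  s(X) = √(5.5) = 2.3452
  s(Y) = √(2.8) = 1.6733

Step 3 — r_{ij} = s_{ij} / (s_i · s_j):
  r[X,X] = 1 (diagonal).
  r[X,Y] = -3.25 / (2.3452 · 1.6733) = -3.25 / 3.9243 = -0.8282
  r[Y,Y] = 1 (diagonal).

R is symmetric with unit diagonal. Assembling:

R = [[1, -0.8282],
 [-0.8282, 1]]


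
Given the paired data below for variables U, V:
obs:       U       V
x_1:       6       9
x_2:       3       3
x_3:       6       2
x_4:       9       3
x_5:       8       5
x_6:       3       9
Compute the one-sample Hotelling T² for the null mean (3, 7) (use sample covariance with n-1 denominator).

Step 1 — sample mean vector:
  mean(U) = (6 + 3 + 6 + 9 + 8 + 3) / 6 = 35/6 = 5.8333
  mean(V) = (9 + 3 + 2 + 3 + 5 + 9) / 6 = 31/6 = 5.1667
  x̄ = (5.8333, 5.1667),  deviation x̄ - mu_0 = (5.8333, 5.1667) - (3, 7) = (2.8333, -1.8333).

Step 2 — sample covariance matrix, S[i,j] = (1/(n-1)) · Σ_k (x_{k,i} - mean_i) · (x_{k,j} - mean_j), divisor n-1 = 5:
  S[U,U] = ((0.1667)·(0.1667) + (-2.8333)·(-2.8333) + (0.1667)·(0.1667) + (3.1667)·(3.1667) + (2.1667)·(2.1667) + (-2.8333)·(-2.8333)) / 5 = 30.8333/5 = 6.1667
  S[U,V] = ((0.1667)·(3.8333) + (-2.8333)·(-2.1667) + (0.1667)·(-3.1667) + (3.1667)·(-2.1667) + (2.1667)·(-0.1667) + (-2.8333)·(3.8333)) / 5 = -11.8333/5 = -2.3667
  S[V,V] = ((3.8333)·(3.8333) + (-2.1667)·(-2.1667) + (-3.1667)·(-3.1667) + (-2.1667)·(-2.1667) + (-0.1667)·(-0.1667) + (3.8333)·(3.8333)) / 5 = 48.8333/5 = 9.7667
  S = [[6.1667, -2.3667],
 [-2.3667, 9.7667]].

Step 3 — invert S. det(S) = 6.1667·9.7667 - (-2.3667)² = 54.6267.
  S^{-1} = (1/det) · [[d, -b], [-b, a]] = [[0.1788, 0.0433],
 [0.0433, 0.1129]].

Step 4 — quadratic form (x̄ - mu_0)^T · S^{-1} · (x̄ - mu_0):
  S^{-1} · (x̄ - mu_0) = (0.4271, -0.0842),
  (x̄ - mu_0)^T · [...] = (2.8333)·(0.4271) + (-1.8333)·(-0.0842) = 1.3646.

Step 5 — scale by n: T² = 6 · 1.3646 = 8.1877.

T² ≈ 8.1877


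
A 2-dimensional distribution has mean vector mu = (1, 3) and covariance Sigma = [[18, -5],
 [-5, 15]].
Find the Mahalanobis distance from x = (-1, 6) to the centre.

Step 1 — centre the observation: (x - mu) = (-2, 3).

Step 2 — invert Sigma. det(Sigma) = 18·15 - (-5)² = 245.
  Sigma^{-1} = (1/det) · [[d, -b], [-b, a]] = [[0.0612, 0.0204],
 [0.0204, 0.0735]].

Step 3 — form the quadratic (x - mu)^T · Sigma^{-1} · (x - mu):
  Sigma^{-1} · (x - mu) = (-0.0612, 0.1796).
  (x - mu)^T · [Sigma^{-1} · (x - mu)] = (-2)·(-0.0612) + (3)·(0.1796) = 0.6612.

Step 4 — take square root: d = √(0.6612) ≈ 0.8132.

d(x, mu) = √(0.6612) ≈ 0.8132


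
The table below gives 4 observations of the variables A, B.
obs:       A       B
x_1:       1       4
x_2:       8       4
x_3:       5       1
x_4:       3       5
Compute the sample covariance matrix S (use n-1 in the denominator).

Step 1 — column means:
  mean(A) = (1 + 8 + 5 + 3) / 4 = 17/4 = 4.25
  mean(B) = (4 + 4 + 1 + 5) / 4 = 14/4 = 3.5

Step 2 — sample covariance S[i,j] = (1/(n-1)) · Σ_k (x_{k,i} - mean_i) · (x_{k,j} - mean_j), with n-1 = 3.
  S[A,A] = ((-3.25)·(-3.25) + (3.75)·(3.75) + (0.75)·(0.75) + (-1.25)·(-1.25)) / 3 = 26.75/3 = 8.9167
  S[A,B] = ((-3.25)·(0.5) + (3.75)·(0.5) + (0.75)·(-2.5) + (-1.25)·(1.5)) / 3 = -3.5/3 = -1.1667
  S[B,B] = ((0.5)·(0.5) + (0.5)·(0.5) + (-2.5)·(-2.5) + (1.5)·(1.5)) / 3 = 9/3 = 3

S is symmetric (S[j,i] = S[i,j]). Assembling:

S = [[8.9167, -1.1667],
 [-1.1667, 3]]


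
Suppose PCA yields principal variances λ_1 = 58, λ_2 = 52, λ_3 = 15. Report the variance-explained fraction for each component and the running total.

Step 1 — total variance = trace(Sigma) = Σ λ_i = 58 + 52 + 15 = 125.

Step 2 — fraction explained by component i = λ_i / Σ λ:
  PC1: 58/125 = 0.464
  PC2: 52/125 = 0.416
  PC3: 15/125 = 0.12

Step 3 — cumulative fraction after k components = (λ_1 + ... + λ_k) / Σ λ:
  k = 1: 58/125 = 0.464
  k = 2: (58 + 52)/125 = 110/125 = 0.88
  k = 3: (58 + 52 + 15)/125 = 125/125 = 1

Summary (fraction, with percent):

explained: PC1 0.464 (46.4%), PC2 0.416 (41.6%), PC3 0.12 (12%);  cumulative: 0.464, 0.88, 1


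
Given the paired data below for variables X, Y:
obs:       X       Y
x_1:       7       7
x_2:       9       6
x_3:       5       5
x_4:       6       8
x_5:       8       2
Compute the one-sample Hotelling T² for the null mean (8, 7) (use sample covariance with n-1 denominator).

Step 1 — sample mean vector:
  mean(X) = (7 + 9 + 5 + 6 + 8) / 5 = 35/5 = 7
  mean(Y) = (7 + 6 + 5 + 8 + 2) / 5 = 28/5 = 5.6
  x̄ = (7, 5.6),  deviation x̄ - mu_0 = (7, 5.6) - (8, 7) = (-1, -1.4).

Step 2 — sample covariance matrix, S[i,j] = (1/(n-1)) · Σ_k (x_{k,i} - mean_i) · (x_{k,j} - mean_j), divisor n-1 = 4:
  S[X,X] = ((0)·(0) + (2)·(2) + (-2)·(-2) + (-1)·(-1) + (1)·(1)) / 4 = 10/4 = 2.5
  S[X,Y] = ((0)·(1.4) + (2)·(0.4) + (-2)·(-0.6) + (-1)·(2.4) + (1)·(-3.6)) / 4 = -4/4 = -1
  S[Y,Y] = ((1.4)·(1.4) + (0.4)·(0.4) + (-0.6)·(-0.6) + (2.4)·(2.4) + (-3.6)·(-3.6)) / 4 = 21.2/4 = 5.3
  S = [[2.5, -1],
 [-1, 5.3]].

Step 3 — invert S. det(S) = 2.5·5.3 - (-1)² = 12.25.
  S^{-1} = (1/det) · [[d, -b], [-b, a]] = [[0.4327, 0.0816],
 [0.0816, 0.2041]].

Step 4 — quadratic form (x̄ - mu_0)^T · S^{-1} · (x̄ - mu_0):
  S^{-1} · (x̄ - mu_0) = (-0.5469, -0.3673),
  (x̄ - mu_0)^T · [...] = (-1)·(-0.5469) + (-1.4)·(-0.3673) = 1.0612.

Step 5 — scale by n: T² = 5 · 1.0612 = 5.3061.

T² ≈ 5.3061


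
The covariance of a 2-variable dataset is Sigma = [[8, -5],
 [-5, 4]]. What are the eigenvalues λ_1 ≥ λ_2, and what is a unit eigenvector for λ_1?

Step 1 — characteristic polynomial of 2×2 Sigma:
  det(Sigma - λI) = λ² - trace · λ + det = 0.
  trace = 8 + 4 = 12, det = 8·4 - (-5)² = 7.
Step 2 — discriminant:
  Δ = trace² - 4·det = 144 - 28 = 116.
Step 3 — eigenvalues:
  λ = (trace ± √Δ)/2 = (12 ± 10.7703)/2,
  λ_1 = 11.3852,  λ_2 = 0.6148.

Step 4 — unit eigenvector for λ_1: solve (Sigma - λ_1 I)v = 0. First row:
  (8 - 11.3852)·v_x + (-5)·v_y = 0, i.e. (-3.3852)·v_x + (-5)·v_y = 0,
  so v ∝ (b, λ_1 - a) = (-5, 3.3852); multiply by -1 so the first entry is positive: u = (5, -3.3852).
  ||u|| = √((5)² + (-3.3852)²) = √(36.4593) ≈ 6.0382,
  v_1 = u/||u|| ≈ (0.8281, -0.5606) (||v_1|| = 1).

λ_1 = 11.3852,  λ_2 = 0.6148;  v_1 ≈ (0.8281, -0.5606)


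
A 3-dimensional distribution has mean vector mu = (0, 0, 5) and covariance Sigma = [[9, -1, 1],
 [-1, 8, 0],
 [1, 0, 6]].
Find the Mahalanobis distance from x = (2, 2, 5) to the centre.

Step 1 — centre the observation: (x - mu) = (2, 2, 0).

Step 2 — invert Sigma (cofactor / det for 3×3, or solve directly):
  Sigma^{-1} = [[0.1148, 0.0144, -0.0191],
 [0.0144, 0.1268, -0.0024],
 [-0.0191, -0.0024, 0.1699]].

Step 3 — form the quadratic (x - mu)^T · Sigma^{-1} · (x - mu):
  Sigma^{-1} · (x - mu) = (0.2584, 0.2823, -0.0431).
  (x - mu)^T · [Sigma^{-1} · (x - mu)] = (2)·(0.2584) + (2)·(0.2823) + (0)·(-0.0431) = 1.0813.

Step 4 — take square root: d = √(1.0813) ≈ 1.0399.

d(x, mu) = √(1.0813) ≈ 1.0399


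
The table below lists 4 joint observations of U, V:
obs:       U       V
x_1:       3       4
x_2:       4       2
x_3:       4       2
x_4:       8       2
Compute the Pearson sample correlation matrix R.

Step 1 — column means:
  mean(U) = (3 + 4 + 4 + 8) / 4 = 19/4 = 4.75
  mean(V) = (4 + 2 + 2 + 2) / 4 = 10/4 = 2.5

Step 2 — sample variances and covariances s[i,j] = (1/(n-1)) · Σ_k (x_{k,i} - mean_i) · (x_{k,j} - mean_j), with n-1 = 3:
  s[U,U] = ((-1.75)·(-1.75) + (-0.75)·(-0.75) + (-0.75)·(-0.75) + (3.25)·(3.25)) / 3 = 14.75/3 = 4.9167
  s[U,V] = ((-1.75)·(1.5) + (-0.75)·(-0.5) + (-0.75)·(-0.5) + (3.25)·(-0.5)) / 3 = -3.5/3 = -1.1667
  s[V,V] = ((1.5)·(1.5) + (-0.5)·(-0.5) + (-0.5)·(-0.5) + (-0.5)·(-0.5)) / 3 = 3/3 = 1
  Sample standard deviations s_i = √(s[i,i]):
  s(U) = √(4.9167) = 2.2174
  s(V) = √(1) = 1

Step 3 — r_{ij} = s_{ij} / (s_i · s_j):
  r[U,U] = 1 (diagonal).
  r[U,V] = -1.1667 / (2.2174 · 1) = -1.1667 / 2.2174 = -0.5262
  r[V,V] = 1 (diagonal).

R is symmetric with unit diagonal. Assembling:

R = [[1, -0.5262],
 [-0.5262, 1]]


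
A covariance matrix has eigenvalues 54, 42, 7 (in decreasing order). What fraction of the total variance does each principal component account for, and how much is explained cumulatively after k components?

Step 1 — total variance = trace(Sigma) = Σ λ_i = 54 + 42 + 7 = 103.

Step 2 — fraction explained by component i = λ_i / Σ λ:
  PC1: 54/103 = 0.5243
  PC2: 42/103 = 0.4078
  PC3: 7/103 = 0.068

Step 3 — cumulative fraction after k components = (λ_1 + ... + λ_k) / Σ λ:
  k = 1: 54/103 = 0.5243
  k = 2: (54 + 42)/103 = 96/103 = 0.932
  k = 3: (54 + 42 + 7)/103 = 103/103 = 1

Summary (fraction, with percent):

explained: PC1 0.5243 (52.43%), PC2 0.4078 (40.78%), PC3 0.068 (6.8%);  cumulative: 0.5243, 0.932, 1


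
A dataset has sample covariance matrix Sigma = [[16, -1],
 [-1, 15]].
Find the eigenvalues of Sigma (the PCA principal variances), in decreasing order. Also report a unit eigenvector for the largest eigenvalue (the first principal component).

Step 1 — characteristic polynomial of 2×2 Sigma:
  det(Sigma - λI) = λ² - trace · λ + det = 0.
  trace = 16 + 15 = 31, det = 16·15 - (-1)² = 239.
Step 2 — discriminant:
  Δ = trace² - 4·det = 961 - 956 = 5.
Step 3 — eigenvalues:
  λ = (trace ± √Δ)/2 = (31 ± 2.2361)/2,
  λ_1 = 16.618,  λ_2 = 14.382.

Step 4 — unit eigenvector for λ_1: solve (Sigma - λ_1 I)v = 0. First row:
  (16 - 16.618)·v_x + (-1)·v_y = 0, i.e. (-0.618)·v_x + (-1)·v_y = 0,
  so v ∝ (b, λ_1 - a) = (-1, 0.618); multiply by -1 so the first entry is positive: u = (1, -0.618).
  ||u|| = √((1)² + (-0.618)²) = √(1.382) ≈ 1.1756,
  v_1 = u/||u|| ≈ (0.8507, -0.5257) (||v_1|| = 1).

λ_1 = 16.618,  λ_2 = 14.382;  v_1 ≈ (0.8507, -0.5257)


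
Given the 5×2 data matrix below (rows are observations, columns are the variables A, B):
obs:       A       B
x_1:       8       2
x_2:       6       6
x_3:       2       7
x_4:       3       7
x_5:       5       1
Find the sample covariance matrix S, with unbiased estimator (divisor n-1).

Step 1 — column means:
  mean(A) = (8 + 6 + 2 + 3 + 5) / 5 = 24/5 = 4.8
  mean(B) = (2 + 6 + 7 + 7 + 1) / 5 = 23/5 = 4.6

Step 2 — sample covariance S[i,j] = (1/(n-1)) · Σ_k (x_{k,i} - mean_i) · (x_{k,j} - mean_j), with n-1 = 4.
  S[A,A] = ((3.2)·(3.2) + (1.2)·(1.2) + (-2.8)·(-2.8) + (-1.8)·(-1.8) + (0.2)·(0.2)) / 4 = 22.8/4 = 5.7
  S[A,B] = ((3.2)·(-2.6) + (1.2)·(1.4) + (-2.8)·(2.4) + (-1.8)·(2.4) + (0.2)·(-3.6)) / 4 = -18.4/4 = -4.6
  S[B,B] = ((-2.6)·(-2.6) + (1.4)·(1.4) + (2.4)·(2.4) + (2.4)·(2.4) + (-3.6)·(-3.6)) / 4 = 33.2/4 = 8.3

S is symmetric (S[j,i] = S[i,j]). Assembling:

S = [[5.7, -4.6],
 [-4.6, 8.3]]


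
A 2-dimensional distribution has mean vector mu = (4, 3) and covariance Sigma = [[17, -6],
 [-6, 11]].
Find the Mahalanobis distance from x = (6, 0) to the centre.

Step 1 — centre the observation: (x - mu) = (2, -3).

Step 2 — invert Sigma. det(Sigma) = 17·11 - (-6)² = 151.
  Sigma^{-1} = (1/det) · [[d, -b], [-b, a]] = [[0.0728, 0.0397],
 [0.0397, 0.1126]].

Step 3 — form the quadratic (x - mu)^T · Sigma^{-1} · (x - mu):
  Sigma^{-1} · (x - mu) = (0.0265, -0.2583).
  (x - mu)^T · [Sigma^{-1} · (x - mu)] = (2)·(0.0265) + (-3)·(-0.2583) = 0.8278.

Step 4 — take square root: d = √(0.8278) ≈ 0.9098.

d(x, mu) = √(0.8278) ≈ 0.9098


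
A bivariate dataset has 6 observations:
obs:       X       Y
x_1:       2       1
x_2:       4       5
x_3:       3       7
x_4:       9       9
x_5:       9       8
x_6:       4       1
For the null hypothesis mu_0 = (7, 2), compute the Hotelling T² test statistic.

Step 1 — sample mean vector:
  mean(X) = (2 + 4 + 3 + 9 + 9 + 4) / 6 = 31/6 = 5.1667
  mean(Y) = (1 + 5 + 7 + 9 + 8 + 1) / 6 = 31/6 = 5.1667
  x̄ = (5.1667, 5.1667),  deviation x̄ - mu_0 = (5.1667, 5.1667) - (7, 2) = (-1.8333, 3.1667).

Step 2 — sample covariance matrix, S[i,j] = (1/(n-1)) · Σ_k (x_{k,i} - mean_i) · (x_{k,j} - mean_j), divisor n-1 = 5:
  S[X,X] = ((-3.1667)·(-3.1667) + (-1.1667)·(-1.1667) + (-2.1667)·(-2.1667) + (3.8333)·(3.8333) + (3.8333)·(3.8333) + (-1.1667)·(-1.1667)) / 5 = 46.8333/5 = 9.3667
  S[X,Y] = ((-3.1667)·(-4.1667) + (-1.1667)·(-0.1667) + (-2.1667)·(1.8333) + (3.8333)·(3.8333) + (3.8333)·(2.8333) + (-1.1667)·(-4.1667)) / 5 = 39.8333/5 = 7.9667
  S[Y,Y] = ((-4.1667)·(-4.1667) + (-0.1667)·(-0.1667) + (1.8333)·(1.8333) + (3.8333)·(3.8333) + (2.8333)·(2.8333) + (-4.1667)·(-4.1667)) / 5 = 60.8333/5 = 12.1667
  S = [[9.3667, 7.9667],
 [7.9667, 12.1667]].

Step 3 — invert S. det(S) = 9.3667·12.1667 - (7.9667)² = 50.4933.
  S^{-1} = (1/det) · [[d, -b], [-b, a]] = [[0.241, -0.1578],
 [-0.1578, 0.1855]].

Step 4 — quadratic form (x̄ - mu_0)^T · S^{-1} · (x̄ - mu_0):
  S^{-1} · (x̄ - mu_0) = (-0.9414, 0.8767),
  (x̄ - mu_0)^T · [...] = (-1.8333)·(-0.9414) + (3.1667)·(0.8767) = 4.502.

Step 5 — scale by n: T² = 6 · 4.502 = 27.0121.

T² ≈ 27.0121


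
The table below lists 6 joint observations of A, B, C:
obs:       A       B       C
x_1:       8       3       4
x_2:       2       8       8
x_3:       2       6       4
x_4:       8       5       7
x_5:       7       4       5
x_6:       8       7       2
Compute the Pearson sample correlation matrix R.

Step 1 — column means:
  mean(A) = (8 + 2 + 2 + 8 + 7 + 8) / 6 = 35/6 = 5.8333
  mean(B) = (3 + 8 + 6 + 5 + 4 + 7) / 6 = 33/6 = 5.5
  mean(C) = (4 + 8 + 4 + 7 + 5 + 2) / 6 = 30/6 = 5

Step 2 — sample variances and covariances s[i,j] = (1/(n-1)) · Σ_k (x_{k,i} - mean_i) · (x_{k,j} - mean_j), with n-1 = 5:
  s[A,A] = ((2.1667)·(2.1667) + (-3.8333)·(-3.8333) + (-3.8333)·(-3.8333) + (2.1667)·(2.1667) + (1.1667)·(1.1667) + (2.1667)·(2.1667)) / 5 = 44.8333/5 = 8.9667
  s[A,B] = ((2.1667)·(-2.5) + (-3.8333)·(2.5) + (-3.8333)·(0.5) + (2.1667)·(-0.5) + (1.1667)·(-1.5) + (2.1667)·(1.5)) / 5 = -16.5/5 = -3.3
  s[A,C] = ((2.1667)·(-1) + (-3.8333)·(3) + (-3.8333)·(-1) + (2.1667)·(2) + (1.1667)·(0) + (2.1667)·(-3)) / 5 = -12/5 = -2.4
  s[B,B] = ((-2.5)·(-2.5) + (2.5)·(2.5) + (0.5)·(0.5) + (-0.5)·(-0.5) + (-1.5)·(-1.5) + (1.5)·(1.5)) / 5 = 17.5/5 = 3.5
  s[B,C] = ((-2.5)·(-1) + (2.5)·(3) + (0.5)·(-1) + (-0.5)·(2) + (-1.5)·(0) + (1.5)·(-3)) / 5 = 4/5 = 0.8
  s[C,C] = ((-1)·(-1) + (3)·(3) + (-1)·(-1) + (2)·(2) + (0)·(0) + (-3)·(-3)) / 5 = 24/5 = 4.8
  Sample standard deviations s_i = √(s[i,i]):
  s(A) = √(8.9667) = 2.9944
  s(B) = √(3.5) = 1.8708
  s(C) = √(4.8) = 2.1909

Step 3 — r_{ij} = s_{ij} / (s_i · s_j):
  r[A,A] = 1 (diagonal).
  r[A,B] = -3.3 / (2.9944 · 1.8708) = -3.3 / 5.6021 = -0.5891
  r[A,C] = -2.4 / (2.9944 · 2.1909) = -2.4 / 6.5605 = -0.3658
  r[B,B] = 1 (diagonal).
  r[B,C] = 0.8 / (1.8708 · 2.1909) = 0.8 / 4.0988 = 0.1952
  r[C,C] = 1 (diagonal).

R is symmetric with unit diagonal. Assembling:

R = [[1, -0.5891, -0.3658],
 [-0.5891, 1, 0.1952],
 [-0.3658, 0.1952, 1]]


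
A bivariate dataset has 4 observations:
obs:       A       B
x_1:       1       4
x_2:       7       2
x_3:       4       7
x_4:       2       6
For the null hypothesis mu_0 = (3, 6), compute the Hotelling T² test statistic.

Step 1 — sample mean vector:
  mean(A) = (1 + 7 + 4 + 2) / 4 = 14/4 = 3.5
  mean(B) = (4 + 2 + 7 + 6) / 4 = 19/4 = 4.75
  x̄ = (3.5, 4.75),  deviation x̄ - mu_0 = (3.5, 4.75) - (3, 6) = (0.5, -1.25).

Step 2 — sample covariance matrix, S[i,j] = (1/(n-1)) · Σ_k (x_{k,i} - mean_i) · (x_{k,j} - mean_j), divisor n-1 = 3:
  S[A,A] = ((-2.5)·(-2.5) + (3.5)·(3.5) + (0.5)·(0.5) + (-1.5)·(-1.5)) / 3 = 21/3 = 7
  S[A,B] = ((-2.5)·(-0.75) + (3.5)·(-2.75) + (0.5)·(2.25) + (-1.5)·(1.25)) / 3 = -8.5/3 = -2.8333
  S[B,B] = ((-0.75)·(-0.75) + (-2.75)·(-2.75) + (2.25)·(2.25) + (1.25)·(1.25)) / 3 = 14.75/3 = 4.9167
  S = [[7, -2.8333],
 [-2.8333, 4.9167]].

Step 3 — invert S. det(S) = 7·4.9167 - (-2.8333)² = 26.3889.
  S^{-1} = (1/det) · [[d, -b], [-b, a]] = [[0.1863, 0.1074],
 [0.1074, 0.2653]].

Step 4 — quadratic form (x̄ - mu_0)^T · S^{-1} · (x̄ - mu_0):
  S^{-1} · (x̄ - mu_0) = (-0.0411, -0.2779),
  (x̄ - mu_0)^T · [...] = (0.5)·(-0.0411) + (-1.25)·(-0.2779) = 0.3268.

Step 5 — scale by n: T² = 4 · 0.3268 = 1.3074.

T² ≈ 1.3074


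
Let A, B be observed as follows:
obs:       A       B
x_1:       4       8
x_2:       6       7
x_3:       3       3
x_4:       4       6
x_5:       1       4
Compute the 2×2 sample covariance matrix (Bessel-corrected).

Step 1 — column means:
  mean(A) = (4 + 6 + 3 + 4 + 1) / 5 = 18/5 = 3.6
  mean(B) = (8 + 7 + 3 + 6 + 4) / 5 = 28/5 = 5.6

Step 2 — sample covariance S[i,j] = (1/(n-1)) · Σ_k (x_{k,i} - mean_i) · (x_{k,j} - mean_j), with n-1 = 4.
  S[A,A] = ((0.4)·(0.4) + (2.4)·(2.4) + (-0.6)·(-0.6) + (0.4)·(0.4) + (-2.6)·(-2.6)) / 4 = 13.2/4 = 3.3
  S[A,B] = ((0.4)·(2.4) + (2.4)·(1.4) + (-0.6)·(-2.6) + (0.4)·(0.4) + (-2.6)·(-1.6)) / 4 = 10.2/4 = 2.55
  S[B,B] = ((2.4)·(2.4) + (1.4)·(1.4) + (-2.6)·(-2.6) + (0.4)·(0.4) + (-1.6)·(-1.6)) / 4 = 17.2/4 = 4.3

S is symmetric (S[j,i] = S[i,j]). Assembling:

S = [[3.3, 2.55],
 [2.55, 4.3]]


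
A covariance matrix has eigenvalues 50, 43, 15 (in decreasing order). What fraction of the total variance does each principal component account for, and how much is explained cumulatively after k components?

Step 1 — total variance = trace(Sigma) = Σ λ_i = 50 + 43 + 15 = 108.

Step 2 — fraction explained by component i = λ_i / Σ λ:
  PC1: 50/108 = 0.463
  PC2: 43/108 = 0.3981
  PC3: 15/108 = 0.1389

Step 3 — cumulative fraction after k components = (λ_1 + ... + λ_k) / Σ λ:
  k = 1: 50/108 = 0.463
  k = 2: (50 + 43)/108 = 93/108 = 0.8611
  k = 3: (50 + 43 + 15)/108 = 108/108 = 1

Summary (fraction, with percent):

explained: PC1 0.463 (46.3%), PC2 0.3981 (39.81%), PC3 0.1389 (13.89%);  cumulative: 0.463, 0.8611, 1


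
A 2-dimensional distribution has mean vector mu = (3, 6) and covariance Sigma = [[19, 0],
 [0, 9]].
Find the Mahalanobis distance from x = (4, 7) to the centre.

Step 1 — centre the observation: (x - mu) = (1, 1).

Step 2 — invert Sigma. det(Sigma) = 19·9 - (0)² = 171.
  Sigma^{-1} = (1/det) · [[d, -b], [-b, a]] = [[0.0526, 0],
 [0, 0.1111]].

Step 3 — form the quadratic (x - mu)^T · Sigma^{-1} · (x - mu):
  Sigma^{-1} · (x - mu) = (0.0526, 0.1111).
  (x - mu)^T · [Sigma^{-1} · (x - mu)] = (1)·(0.0526) + (1)·(0.1111) = 0.1637.

Step 4 — take square root: d = √(0.1637) ≈ 0.4047.

d(x, mu) = √(0.1637) ≈ 0.4047


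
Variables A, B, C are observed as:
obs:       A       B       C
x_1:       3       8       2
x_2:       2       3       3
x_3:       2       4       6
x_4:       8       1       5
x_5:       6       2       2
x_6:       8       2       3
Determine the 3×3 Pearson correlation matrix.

Step 1 — column means:
  mean(A) = (3 + 2 + 2 + 8 + 6 + 8) / 6 = 29/6 = 4.8333
  mean(B) = (8 + 3 + 4 + 1 + 2 + 2) / 6 = 20/6 = 3.3333
  mean(C) = (2 + 3 + 6 + 5 + 2 + 3) / 6 = 21/6 = 3.5

Step 2 — sample variances and covariances s[i,j] = (1/(n-1)) · Σ_k (x_{k,i} - mean_i) · (x_{k,j} - mean_j), with n-1 = 5:
  s[A,A] = ((-1.8333)·(-1.8333) + (-2.8333)·(-2.8333) + (-2.8333)·(-2.8333) + (3.1667)·(3.1667) + (1.1667)·(1.1667) + (3.1667)·(3.1667)) / 5 = 40.8333/5 = 8.1667
  s[A,B] = ((-1.8333)·(4.6667) + (-2.8333)·(-0.3333) + (-2.8333)·(0.6667) + (3.1667)·(-2.3333) + (1.1667)·(-1.3333) + (3.1667)·(-1.3333)) / 5 = -22.6667/5 = -4.5333
  s[A,C] = ((-1.8333)·(-1.5) + (-2.8333)·(-0.5) + (-2.8333)·(2.5) + (3.1667)·(1.5) + (1.1667)·(-1.5) + (3.1667)·(-0.5)) / 5 = -1.5/5 = -0.3
  s[B,B] = ((4.6667)·(4.6667) + (-0.3333)·(-0.3333) + (0.6667)·(0.6667) + (-2.3333)·(-2.3333) + (-1.3333)·(-1.3333) + (-1.3333)·(-1.3333)) / 5 = 31.3333/5 = 6.2667
  s[B,C] = ((4.6667)·(-1.5) + (-0.3333)·(-0.5) + (0.6667)·(2.5) + (-2.3333)·(1.5) + (-1.3333)·(-1.5) + (-1.3333)·(-0.5)) / 5 = -6/5 = -1.2
  s[C,C] = ((-1.5)·(-1.5) + (-0.5)·(-0.5) + (2.5)·(2.5) + (1.5)·(1.5) + (-1.5)·(-1.5) + (-0.5)·(-0.5)) / 5 = 13.5/5 = 2.7
  Sample standard deviations s_i = √(s[i,i]):
  s(A) = √(8.1667) = 2.8577
  s(B) = √(6.2667) = 2.5033
  s(C) = √(2.7) = 1.6432

Step 3 — r_{ij} = s_{ij} / (s_i · s_j):
  r[A,A] = 1 (diagonal).
  r[A,B] = -4.5333 / (2.8577 · 2.5033) = -4.5333 / 7.1539 = -0.6337
  r[A,C] = -0.3 / (2.8577 · 1.6432) = -0.3 / 4.6957 = -0.0639
  r[B,B] = 1 (diagonal).
  r[B,C] = -1.2 / (2.5033 · 1.6432) = -1.2 / 4.1134 = -0.2917
  r[C,C] = 1 (diagonal).

R is symmetric with unit diagonal. Assembling:

R = [[1, -0.6337, -0.0639],
 [-0.6337, 1, -0.2917],
 [-0.0639, -0.2917, 1]]


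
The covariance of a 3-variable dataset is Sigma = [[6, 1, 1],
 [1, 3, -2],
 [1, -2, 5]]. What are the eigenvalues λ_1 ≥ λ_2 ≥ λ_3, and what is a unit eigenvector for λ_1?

Step 1 — characteristic polynomial p(λ) = det(λI - Sigma) = λ³ - tr·λ² + c_1·λ - det, where tr = trace, c_1 = sum of the principal 2×2 minors, det = det(Sigma):
  tr = 6 + 3 + 5 = 14,
  c_1 = (6·3 - (1)²) + (6·5 - (1)²) + (3·5 - (-2)²) = 17 + 29 + 11 = 57,
  det = 6·(3·5 - (-2)²) - (1)·((1)·5 - (-2)·(1)) + (1)·((1)·(-2) - 3·(1)) = 6·(11) - (1)·(7) + (1)·(-5) = 54.
  So p(λ) = λ³ - 14λ² + 57λ - 54.
Step 2 — look for an integer root (rational root theorem: any rational root is an integer divisor of 54). Testing λ = 6:
  p(6) = 216 - 504 + 342 - 54 = 0  ✓
  Dividing out (λ - 6): p(λ) = (λ - 6)(λ² - 8λ + 9).
Step 3 — remaining eigenvalues from the quadratic λ² - 8λ + 9 = 0:
  Δ = 8² - 4·9 = 64 - 36 = 28,  λ = (8 ± √28)/2 = (8 ± 5.2915)/2 ≈ 6.6458 or 1.3542.
  Sorted: λ_1 = 6.6458,  λ_2 = 6,  λ_3 = 1.3542  (check: sum = 14 = tr ✓).

Step 4 — unit eigenvector for λ_1 ≈ 6.6458: v spans the null space of (Sigma - λ_1 I), whose rows are
  r_1 = (-0.6458, 1, 1),  r_2 = (1, -3.6458, -2),  r_3 = (1, -2, -1.6458).
  v is orthogonal to every row, so take v ∝ r_1 × r_2 = ((1)·(-2) - (1)·(-3.6458), (1)·(1) - (-0.6458)·(-2), (-0.6458)·(-3.6458) - (1)·(1)) ≈ (1.6458, -0.2915, 1.3542).
  Let u = (1.6458, -0.2915, 1.3542).
  ||u|| = √((1.6458)² + (-0.2915)² + (1.3542)²) = √(4.6275) ≈ 2.1512,  v_1 = u/||u|| ≈ (0.7651, -0.1355, 0.6295) (||v_1|| = 1).

λ_1 = 6.6458,  λ_2 = 6,  λ_3 = 1.3542;  v_1 ≈ (0.7651, -0.1355, 0.6295)


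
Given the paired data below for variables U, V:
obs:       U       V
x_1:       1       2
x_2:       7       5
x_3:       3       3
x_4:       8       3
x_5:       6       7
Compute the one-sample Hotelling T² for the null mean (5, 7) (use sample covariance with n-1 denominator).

Step 1 — sample mean vector:
  mean(U) = (1 + 7 + 3 + 8 + 6) / 5 = 25/5 = 5
  mean(V) = (2 + 5 + 3 + 3 + 7) / 5 = 20/5 = 4
  x̄ = (5, 4),  deviation x̄ - mu_0 = (5, 4) - (5, 7) = (0, -3).

Step 2 — sample covariance matrix, S[i,j] = (1/(n-1)) · Σ_k (x_{k,i} - mean_i) · (x_{k,j} - mean_j), divisor n-1 = 4:
  S[U,U] = ((-4)·(-4) + (2)·(2) + (-2)·(-2) + (3)·(3) + (1)·(1)) / 4 = 34/4 = 8.5
  S[U,V] = ((-4)·(-2) + (2)·(1) + (-2)·(-1) + (3)·(-1) + (1)·(3)) / 4 = 12/4 = 3
  S[V,V] = ((-2)·(-2) + (1)·(1) + (-1)·(-1) + (-1)·(-1) + (3)·(3)) / 4 = 16/4 = 4
  S = [[8.5, 3],
 [3, 4]].

Step 3 — invert S. det(S) = 8.5·4 - (3)² = 25.
  S^{-1} = (1/det) · [[d, -b], [-b, a]] = [[0.16, -0.12],
 [-0.12, 0.34]].

Step 4 — quadratic form (x̄ - mu_0)^T · S^{-1} · (x̄ - mu_0):
  S^{-1} · (x̄ - mu_0) = (0.36, -1.02),
  (x̄ - mu_0)^T · [...] = (0)·(0.36) + (-3)·(-1.02) = 3.06.

Step 5 — scale by n: T² = 5 · 3.06 = 15.3.

T² ≈ 15.3


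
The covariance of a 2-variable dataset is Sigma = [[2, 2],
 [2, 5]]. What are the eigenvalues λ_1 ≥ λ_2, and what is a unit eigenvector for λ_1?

Step 1 — characteristic polynomial of 2×2 Sigma:
  det(Sigma - λI) = λ² - trace · λ + det = 0.
  trace = 2 + 5 = 7, det = 2·5 - (2)² = 6.
Step 2 — discriminant:
  Δ = trace² - 4·det = 49 - 24 = 25.
Step 3 — eigenvalues:
  λ = (trace ± √Δ)/2 = (7 ± 5)/2,
  λ_1 = 6,  λ_2 = 1.

Step 4 — unit eigenvector for λ_1: solve (Sigma - λ_1 I)v = 0. First row:
  (2 - 6)·v_x + (2)·v_y = 0, i.e. (-4)·v_x + (2)·v_y = 0,
  so v ∝ (b, λ_1 - a) = (2, 4) = u.
  ||u|| = √((2)² + (4)²) = √(20) ≈ 4.4721,
  v_1 = u/||u|| ≈ (0.4472, 0.8944) (||v_1|| = 1).

λ_1 = 6,  λ_2 = 1;  v_1 ≈ (0.4472, 0.8944)


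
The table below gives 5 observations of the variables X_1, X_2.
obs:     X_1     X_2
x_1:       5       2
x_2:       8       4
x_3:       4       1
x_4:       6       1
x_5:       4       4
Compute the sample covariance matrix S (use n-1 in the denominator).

Step 1 — column means:
  mean(X_1) = (5 + 8 + 4 + 6 + 4) / 5 = 27/5 = 5.4
  mean(X_2) = (2 + 4 + 1 + 1 + 4) / 5 = 12/5 = 2.4

Step 2 — sample covariance S[i,j] = (1/(n-1)) · Σ_k (x_{k,i} - mean_i) · (x_{k,j} - mean_j), with n-1 = 4.
  S[X_1,X_1] = ((-0.4)·(-0.4) + (2.6)·(2.6) + (-1.4)·(-1.4) + (0.6)·(0.6) + (-1.4)·(-1.4)) / 4 = 11.2/4 = 2.8
  S[X_1,X_2] = ((-0.4)·(-0.4) + (2.6)·(1.6) + (-1.4)·(-1.4) + (0.6)·(-1.4) + (-1.4)·(1.6)) / 4 = 3.2/4 = 0.8
  S[X_2,X_2] = ((-0.4)·(-0.4) + (1.6)·(1.6) + (-1.4)·(-1.4) + (-1.4)·(-1.4) + (1.6)·(1.6)) / 4 = 9.2/4 = 2.3

S is symmetric (S[j,i] = S[i,j]). Assembling:

S = [[2.8, 0.8],
 [0.8, 2.3]]


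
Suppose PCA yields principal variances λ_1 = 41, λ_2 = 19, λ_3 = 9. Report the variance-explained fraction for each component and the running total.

Step 1 — total variance = trace(Sigma) = Σ λ_i = 41 + 19 + 9 = 69.

Step 2 — fraction explained by component i = λ_i / Σ λ:
  PC1: 41/69 = 0.5942
  PC2: 19/69 = 0.2754
  PC3: 9/69 = 0.1304

Step 3 — cumulative fraction after k components = (λ_1 + ... + λ_k) / Σ λ:
  k = 1: 41/69 = 0.5942
  k = 2: (41 + 19)/69 = 60/69 = 0.8696
  k = 3: (41 + 19 + 9)/69 = 69/69 = 1

Summary (fraction, with percent):

explained: PC1 0.5942 (59.42%), PC2 0.2754 (27.54%), PC3 0.1304 (13.04%);  cumulative: 0.5942, 0.8696, 1


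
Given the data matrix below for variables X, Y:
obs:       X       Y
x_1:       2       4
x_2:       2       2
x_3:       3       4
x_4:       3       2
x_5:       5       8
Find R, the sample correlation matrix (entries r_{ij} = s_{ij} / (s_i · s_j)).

Step 1 — column means:
  mean(X) = (2 + 2 + 3 + 3 + 5) / 5 = 15/5 = 3
  mean(Y) = (4 + 2 + 4 + 2 + 8) / 5 = 20/5 = 4

Step 2 — sample variances and covariances s[i,j] = (1/(n-1)) · Σ_k (x_{k,i} - mean_i) · (x_{k,j} - mean_j), with n-1 = 4:
  s[X,X] = ((-1)·(-1) + (-1)·(-1) + (0)·(0) + (0)·(0) + (2)·(2)) / 4 = 6/4 = 1.5
  s[X,Y] = ((-1)·(0) + (-1)·(-2) + (0)·(0) + (0)·(-2) + (2)·(4)) / 4 = 10/4 = 2.5
  s[Y,Y] = ((0)·(0) + (-2)·(-2) + (0)·(0) + (-2)·(-2) + (4)·(4)) / 4 = 24/4 = 6
  Sample standard deviations s_i = √(s[i,i]):
  s(X) = √(1.5) = 1.2247
  s(Y) = √(6) = 2.4495

Step 3 — r_{ij} = s_{ij} / (s_i · s_j):
  r[X,X] = 1 (diagonal).
  r[X,Y] = 2.5 / (1.2247 · 2.4495) = 2.5 / 3 = 0.8333
  r[Y,Y] = 1 (diagonal).

R is symmetric with unit diagonal. Assembling:

R = [[1, 0.8333],
 [0.8333, 1]]


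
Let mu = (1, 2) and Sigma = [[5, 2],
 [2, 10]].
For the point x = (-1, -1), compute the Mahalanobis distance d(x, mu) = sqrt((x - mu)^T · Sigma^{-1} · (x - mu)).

Step 1 — centre the observation: (x - mu) = (-2, -3).

Step 2 — invert Sigma. det(Sigma) = 5·10 - (2)² = 46.
  Sigma^{-1} = (1/det) · [[d, -b], [-b, a]] = [[0.2174, -0.0435],
 [-0.0435, 0.1087]].

Step 3 — form the quadratic (x - mu)^T · Sigma^{-1} · (x - mu):
  Sigma^{-1} · (x - mu) = (-0.3043, -0.2391).
  (x - mu)^T · [Sigma^{-1} · (x - mu)] = (-2)·(-0.3043) + (-3)·(-0.2391) = 1.3261.

Step 4 — take square root: d = √(1.3261) ≈ 1.1516.

d(x, mu) = √(1.3261) ≈ 1.1516


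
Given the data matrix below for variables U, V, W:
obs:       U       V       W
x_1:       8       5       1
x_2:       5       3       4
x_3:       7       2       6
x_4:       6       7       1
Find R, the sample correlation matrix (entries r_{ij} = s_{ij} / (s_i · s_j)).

Step 1 — column means:
  mean(U) = (8 + 5 + 7 + 6) / 4 = 26/4 = 6.5
  mean(V) = (5 + 3 + 2 + 7) / 4 = 17/4 = 4.25
  mean(W) = (1 + 4 + 6 + 1) / 4 = 12/4 = 3

Step 2 — sample variances and covariances s[i,j] = (1/(n-1)) · Σ_k (x_{k,i} - mean_i) · (x_{k,j} - mean_j), with n-1 = 3:
  s[U,U] = ((1.5)·(1.5) + (-1.5)·(-1.5) + (0.5)·(0.5) + (-0.5)·(-0.5)) / 3 = 5/3 = 1.6667
  s[U,V] = ((1.5)·(0.75) + (-1.5)·(-1.25) + (0.5)·(-2.25) + (-0.5)·(2.75)) / 3 = 0.5/3 = 0.1667
  s[U,W] = ((1.5)·(-2) + (-1.5)·(1) + (0.5)·(3) + (-0.5)·(-2)) / 3 = -2/3 = -0.6667
  s[V,V] = ((0.75)·(0.75) + (-1.25)·(-1.25) + (-2.25)·(-2.25) + (2.75)·(2.75)) / 3 = 14.75/3 = 4.9167
  s[V,W] = ((0.75)·(-2) + (-1.25)·(1) + (-2.25)·(3) + (2.75)·(-2)) / 3 = -15/3 = -5
  s[W,W] = ((-2)·(-2) + (1)·(1) + (3)·(3) + (-2)·(-2)) / 3 = 18/3 = 6
  Sample standard deviations s_i = √(s[i,i]):
  s(U) = √(1.6667) = 1.291
  s(V) = √(4.9167) = 2.2174
  s(W) = √(6) = 2.4495

Step 3 — r_{ij} = s_{ij} / (s_i · s_j):
  r[U,U] = 1 (diagonal).
  r[U,V] = 0.1667 / (1.291 · 2.2174) = 0.1667 / 2.8626 = 0.0582
  r[U,W] = -0.6667 / (1.291 · 2.4495) = -0.6667 / 3.1623 = -0.2108
  r[V,V] = 1 (diagonal).
  r[V,W] = -5 / (2.2174 · 2.4495) = -5 / 5.4314 = -0.9206
  r[W,W] = 1 (diagonal).

R is symmetric with unit diagonal. Assembling:

R = [[1, 0.0582, -0.2108],
 [0.0582, 1, -0.9206],
 [-0.2108, -0.9206, 1]]


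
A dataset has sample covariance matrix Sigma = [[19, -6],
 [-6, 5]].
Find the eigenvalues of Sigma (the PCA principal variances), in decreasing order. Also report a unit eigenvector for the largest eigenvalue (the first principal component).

Step 1 — characteristic polynomial of 2×2 Sigma:
  det(Sigma - λI) = λ² - trace · λ + det = 0.
  trace = 19 + 5 = 24, det = 19·5 - (-6)² = 59.
Step 2 — discriminant:
  Δ = trace² - 4·det = 576 - 236 = 340.
Step 3 — eigenvalues:
  λ = (trace ± √Δ)/2 = (24 ± 18.4391)/2,
  λ_1 = 21.2195,  λ_2 = 2.7805.

Step 4 — unit eigenvector for λ_1: solve (Sigma - λ_1 I)v = 0. First row:
  (19 - 21.2195)·v_x + (-6)·v_y = 0, i.e. (-2.2195)·v_x + (-6)·v_y = 0,
  so v ∝ (b, λ_1 - a) = (-6, 2.2195); multiply by -1 so the first entry is positive: u = (6, -2.2195).
  ||u|| = √((6)² + (-2.2195)²) = √(40.9264) ≈ 6.3974,
  v_1 = u/||u|| ≈ (0.9379, -0.3469) (||v_1|| = 1).

λ_1 = 21.2195,  λ_2 = 2.7805;  v_1 ≈ (0.9379, -0.3469)


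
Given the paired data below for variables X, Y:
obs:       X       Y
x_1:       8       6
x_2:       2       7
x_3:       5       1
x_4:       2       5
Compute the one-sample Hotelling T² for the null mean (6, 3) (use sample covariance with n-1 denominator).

Step 1 — sample mean vector:
  mean(X) = (8 + 2 + 5 + 2) / 4 = 17/4 = 4.25
  mean(Y) = (6 + 7 + 1 + 5) / 4 = 19/4 = 4.75
  x̄ = (4.25, 4.75),  deviation x̄ - mu_0 = (4.25, 4.75) - (6, 3) = (-1.75, 1.75).

Step 2 — sample covariance matrix, S[i,j] = (1/(n-1)) · Σ_k (x_{k,i} - mean_i) · (x_{k,j} - mean_j), divisor n-1 = 3:
  S[X,X] = ((3.75)·(3.75) + (-2.25)·(-2.25) + (0.75)·(0.75) + (-2.25)·(-2.25)) / 3 = 24.75/3 = 8.25
  S[X,Y] = ((3.75)·(1.25) + (-2.25)·(2.25) + (0.75)·(-3.75) + (-2.25)·(0.25)) / 3 = -3.75/3 = -1.25
  S[Y,Y] = ((1.25)·(1.25) + (2.25)·(2.25) + (-3.75)·(-3.75) + (0.25)·(0.25)) / 3 = 20.75/3 = 6.9167
  S = [[8.25, -1.25],
 [-1.25, 6.9167]].

Step 3 — invert S. det(S) = 8.25·6.9167 - (-1.25)² = 55.5.
  S^{-1} = (1/det) · [[d, -b], [-b, a]] = [[0.1246, 0.0225],
 [0.0225, 0.1486]].

Step 4 — quadratic form (x̄ - mu_0)^T · S^{-1} · (x̄ - mu_0):
  S^{-1} · (x̄ - mu_0) = (-0.1787, 0.2207),
  (x̄ - mu_0)^T · [...] = (-1.75)·(-0.1787) + (1.75)·(0.2207) = 0.6989.

Step 5 — scale by n: T² = 4 · 0.6989 = 2.7958.

T² ≈ 2.7958


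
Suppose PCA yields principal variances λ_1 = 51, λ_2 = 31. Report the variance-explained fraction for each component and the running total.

Step 1 — total variance = trace(Sigma) = Σ λ_i = 51 + 31 = 82.

Step 2 — fraction explained by component i = λ_i / Σ λ:
  PC1: 51/82 = 0.622
  PC2: 31/82 = 0.378

Step 3 — cumulative fraction after k components = (λ_1 + ... + λ_k) / Σ λ:
  k = 1: 51/82 = 0.622
  k = 2: (51 + 31)/82 = 82/82 = 1

Summary (fraction, with percent):

explained: PC1 0.622 (62.2%), PC2 0.378 (37.8%);  cumulative: 0.622, 1


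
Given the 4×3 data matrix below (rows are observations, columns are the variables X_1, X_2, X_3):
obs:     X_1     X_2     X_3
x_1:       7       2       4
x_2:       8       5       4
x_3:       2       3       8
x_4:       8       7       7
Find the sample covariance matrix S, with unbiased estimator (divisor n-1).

Step 1 — column means:
  mean(X_1) = (7 + 8 + 2 + 8) / 4 = 25/4 = 6.25
  mean(X_2) = (2 + 5 + 3 + 7) / 4 = 17/4 = 4.25
  mean(X_3) = (4 + 4 + 8 + 7) / 4 = 23/4 = 5.75

Step 2 — sample covariance S[i,j] = (1/(n-1)) · Σ_k (x_{k,i} - mean_i) · (x_{k,j} - mean_j), with n-1 = 3.
  S[X_1,X_1] = ((0.75)·(0.75) + (1.75)·(1.75) + (-4.25)·(-4.25) + (1.75)·(1.75)) / 3 = 24.75/3 = 8.25
  S[X_1,X_2] = ((0.75)·(-2.25) + (1.75)·(0.75) + (-4.25)·(-1.25) + (1.75)·(2.75)) / 3 = 9.75/3 = 3.25
  S[X_1,X_3] = ((0.75)·(-1.75) + (1.75)·(-1.75) + (-4.25)·(2.25) + (1.75)·(1.25)) / 3 = -11.75/3 = -3.9167
  S[X_2,X_2] = ((-2.25)·(-2.25) + (0.75)·(0.75) + (-1.25)·(-1.25) + (2.75)·(2.75)) / 3 = 14.75/3 = 4.9167
  S[X_2,X_3] = ((-2.25)·(-1.75) + (0.75)·(-1.75) + (-1.25)·(2.25) + (2.75)·(1.25)) / 3 = 3.25/3 = 1.0833
  S[X_3,X_3] = ((-1.75)·(-1.75) + (-1.75)·(-1.75) + (2.25)·(2.25) + (1.25)·(1.25)) / 3 = 12.75/3 = 4.25

S is symmetric (S[j,i] = S[i,j]). Assembling:

S = [[8.25, 3.25, -3.9167],
 [3.25, 4.9167, 1.0833],
 [-3.9167, 1.0833, 4.25]]


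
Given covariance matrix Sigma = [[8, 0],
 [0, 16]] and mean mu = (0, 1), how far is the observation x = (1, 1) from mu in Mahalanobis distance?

Step 1 — centre the observation: (x - mu) = (1, 0).

Step 2 — invert Sigma. det(Sigma) = 8·16 - (0)² = 128.
  Sigma^{-1} = (1/det) · [[d, -b], [-b, a]] = [[0.125, 0],
 [0, 0.0625]].

Step 3 — form the quadratic (x - mu)^T · Sigma^{-1} · (x - mu):
  Sigma^{-1} · (x - mu) = (0.125, 0).
  (x - mu)^T · [Sigma^{-1} · (x - mu)] = (1)·(0.125) + (0)·(0) = 0.125.

Step 4 — take square root: d = √(0.125) ≈ 0.3536.

d(x, mu) = √(0.125) ≈ 0.3536


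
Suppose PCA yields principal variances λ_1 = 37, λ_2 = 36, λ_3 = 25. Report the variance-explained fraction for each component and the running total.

Step 1 — total variance = trace(Sigma) = Σ λ_i = 37 + 36 + 25 = 98.

Step 2 — fraction explained by component i = λ_i / Σ λ:
  PC1: 37/98 = 0.3776
  PC2: 36/98 = 0.3673
  PC3: 25/98 = 0.2551

Step 3 — cumulative fraction after k components = (λ_1 + ... + λ_k) / Σ λ:
  k = 1: 37/98 = 0.3776
  k = 2: (37 + 36)/98 = 73/98 = 0.7449
  k = 3: (37 + 36 + 25)/98 = 98/98 = 1

Summary (fraction, with percent):

explained: PC1 0.3776 (37.76%), PC2 0.3673 (36.73%), PC3 0.2551 (25.51%);  cumulative: 0.3776, 0.7449, 1


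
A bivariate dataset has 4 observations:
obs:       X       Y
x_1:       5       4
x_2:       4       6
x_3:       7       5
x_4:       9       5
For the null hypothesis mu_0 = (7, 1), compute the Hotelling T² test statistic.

Step 1 — sample mean vector:
  mean(X) = (5 + 4 + 7 + 9) / 4 = 25/4 = 6.25
  mean(Y) = (4 + 6 + 5 + 5) / 4 = 20/4 = 5
  x̄ = (6.25, 5),  deviation x̄ - mu_0 = (6.25, 5) - (7, 1) = (-0.75, 4).

Step 2 — sample covariance matrix, S[i,j] = (1/(n-1)) · Σ_k (x_{k,i} - mean_i) · (x_{k,j} - mean_j), divisor n-1 = 3:
  S[X,X] = ((-1.25)·(-1.25) + (-2.25)·(-2.25) + (0.75)·(0.75) + (2.75)·(2.75)) / 3 = 14.75/3 = 4.9167
  S[X,Y] = ((-1.25)·(-1) + (-2.25)·(1) + (0.75)·(0) + (2.75)·(0)) / 3 = -1/3 = -0.3333
  S[Y,Y] = ((-1)·(-1) + (1)·(1) + (0)·(0) + (0)·(0)) / 3 = 2/3 = 0.6667
  S = [[4.9167, -0.3333],
 [-0.3333, 0.6667]].

Step 3 — invert S. det(S) = 4.9167·0.6667 - (-0.3333)² = 3.1667.
  S^{-1} = (1/det) · [[d, -b], [-b, a]] = [[0.2105, 0.1053],
 [0.1053, 1.5526]].

Step 4 — quadratic form (x̄ - mu_0)^T · S^{-1} · (x̄ - mu_0):
  S^{-1} · (x̄ - mu_0) = (0.2632, 6.1316),
  (x̄ - mu_0)^T · [...] = (-0.75)·(0.2632) + (4)·(6.1316) = 24.3289.

Step 5 — scale by n: T² = 4 · 24.3289 = 97.3158.

T² ≈ 97.3158


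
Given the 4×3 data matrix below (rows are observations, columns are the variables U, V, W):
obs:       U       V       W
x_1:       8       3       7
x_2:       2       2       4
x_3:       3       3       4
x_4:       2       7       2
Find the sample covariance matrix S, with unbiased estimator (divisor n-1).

Step 1 — column means:
  mean(U) = (8 + 2 + 3 + 2) / 4 = 15/4 = 3.75
  mean(V) = (3 + 2 + 3 + 7) / 4 = 15/4 = 3.75
  mean(W) = (7 + 4 + 4 + 2) / 4 = 17/4 = 4.25

Step 2 — sample covariance S[i,j] = (1/(n-1)) · Σ_k (x_{k,i} - mean_i) · (x_{k,j} - mean_j), with n-1 = 3.
  S[U,U] = ((4.25)·(4.25) + (-1.75)·(-1.75) + (-0.75)·(-0.75) + (-1.75)·(-1.75)) / 3 = 24.75/3 = 8.25
  S[U,V] = ((4.25)·(-0.75) + (-1.75)·(-1.75) + (-0.75)·(-0.75) + (-1.75)·(3.25)) / 3 = -5.25/3 = -1.75
  S[U,W] = ((4.25)·(2.75) + (-1.75)·(-0.25) + (-0.75)·(-0.25) + (-1.75)·(-2.25)) / 3 = 16.25/3 = 5.4167
  S[V,V] = ((-0.75)·(-0.75) + (-1.75)·(-1.75) + (-0.75)·(-0.75) + (3.25)·(3.25)) / 3 = 14.75/3 = 4.9167
  S[V,W] = ((-0.75)·(2.75) + (-1.75)·(-0.25) + (-0.75)·(-0.25) + (3.25)·(-2.25)) / 3 = -8.75/3 = -2.9167
  S[W,W] = ((2.75)·(2.75) + (-0.25)·(-0.25) + (-0.25)·(-0.25) + (-2.25)·(-2.25)) / 3 = 12.75/3 = 4.25

S is symmetric (S[j,i] = S[i,j]). Assembling:

S = [[8.25, -1.75, 5.4167],
 [-1.75, 4.9167, -2.9167],
 [5.4167, -2.9167, 4.25]]


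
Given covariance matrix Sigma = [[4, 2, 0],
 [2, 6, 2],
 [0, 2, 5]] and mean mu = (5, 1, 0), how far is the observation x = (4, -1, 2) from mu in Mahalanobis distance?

Step 1 — centre the observation: (x - mu) = (-1, -2, 2).

Step 2 — invert Sigma (cofactor / det for 3×3, or solve directly):
  Sigma^{-1} = [[0.3095, -0.119, 0.0476],
 [-0.119, 0.2381, -0.0952],
 [0.0476, -0.0952, 0.2381]].

Step 3 — form the quadratic (x - mu)^T · Sigma^{-1} · (x - mu):
  Sigma^{-1} · (x - mu) = (0.0238, -0.5476, 0.619).
  (x - mu)^T · [Sigma^{-1} · (x - mu)] = (-1)·(0.0238) + (-2)·(-0.5476) + (2)·(0.619) = 2.3095.

Step 4 — take square root: d = √(2.3095) ≈ 1.5197.

d(x, mu) = √(2.3095) ≈ 1.5197


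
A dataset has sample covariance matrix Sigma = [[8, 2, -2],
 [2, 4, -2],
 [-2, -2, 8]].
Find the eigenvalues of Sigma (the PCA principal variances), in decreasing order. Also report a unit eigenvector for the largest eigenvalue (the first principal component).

Step 1 — characteristic polynomial p(λ) = det(λI - Sigma) = λ³ - tr·λ² + c_1·λ - det, where tr = trace, c_1 = sum of the principal 2×2 minors, det = det(Sigma):
  tr = 8 + 4 + 8 = 20,
  c_1 = (8·4 - (2)²) + (8·8 - (-2)²) + (4·8 - (-2)²) = 28 + 60 + 28 = 116,
  det = 8·(4·8 - (-2)²) - (2)·((2)·8 - (-2)·(-2)) + (-2)·((2)·(-2) - 4·(-2)) = 8·(28) - (2)·(12) + (-2)·(4) = 192.
  So p(λ) = λ³ - 20λ² + 116λ - 192.
Step 2 — look for an integer root (rational root theorem: any rational root is an integer divisor of 192). Testing λ = 6:
  p(6) = 216 - 720 + 696 - 192 = 0  ✓
  Dividing out (λ - 6): p(λ) = (λ - 6)(λ² - 14λ + 32).
Step 3 — remaining eigenvalues from the quadratic λ² - 14λ + 32 = 0:
  Δ = 14² - 4·32 = 196 - 128 = 68,  λ = (14 ± √68)/2 = (14 ± 8.2462)/2 ≈ 11.1231 or 2.8769.
  Sorted: λ_1 = 11.1231,  λ_2 = 6,  λ_3 = 2.8769  (check: sum = 20 = tr ✓).

Step 4 — unit eigenvector for λ_1 ≈ 11.1231: v spans the null space of (Sigma - λ_1 I), whose rows are
  r_1 = (-3.1231, 2, -2),  r_2 = (2, -7.1231, -2),  r_3 = (-2, -2, -3.1231).
  v is orthogonal to every row, so take v ∝ r_1 × r_2 = ((2)·(-2) - (-2)·(-7.1231), (-2)·(2) - (-3.1231)·(-2), (-3.1231)·(-7.1231) - (2)·(2)) ≈ (-18.2462, -10.2462, 18.2462).
  Rescale (multiply by -1 so the first nonzero entry is positive): u = (18.2462, 10.2462, -18.2462).
  ||u|| = √((18.2462)² + (10.2462)² + (-18.2462)²) = √(770.8333) ≈ 27.7639,  v_1 = u/||u|| ≈ (0.6572, 0.369, -0.6572) (||v_1|| = 1).

λ_1 = 11.1231,  λ_2 = 6,  λ_3 = 2.8769;  v_1 ≈ (0.6572, 0.369, -0.6572)
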